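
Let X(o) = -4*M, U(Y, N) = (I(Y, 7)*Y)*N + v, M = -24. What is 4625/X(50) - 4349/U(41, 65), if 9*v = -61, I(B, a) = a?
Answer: 386237357/8056032 ≈ 47.944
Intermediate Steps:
v = -61/9 (v = (⅑)*(-61) = -61/9 ≈ -6.7778)
U(Y, N) = -61/9 + 7*N*Y (U(Y, N) = (7*Y)*N - 61/9 = 7*N*Y - 61/9 = -61/9 + 7*N*Y)
X(o) = 96 (X(o) = -4*(-24) = 96)
4625/X(50) - 4349/U(41, 65) = 4625/96 - 4349/(-61/9 + 7*65*41) = 4625*(1/96) - 4349/(-61/9 + 18655) = 4625/96 - 4349/167834/9 = 4625/96 - 4349*9/167834 = 4625/96 - 39141/167834 = 386237357/8056032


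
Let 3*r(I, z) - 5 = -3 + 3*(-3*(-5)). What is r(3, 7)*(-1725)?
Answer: -27025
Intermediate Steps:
r(I, z) = 47/3 (r(I, z) = 5/3 + (-3 + 3*(-3*(-5)))/3 = 5/3 + (-3 + 3*15)/3 = 5/3 + (-3 + 45)/3 = 5/3 + (1/3)*42 = 5/3 + 14 = 47/3)
r(3, 7)*(-1725) = (47/3)*(-1725) = -27025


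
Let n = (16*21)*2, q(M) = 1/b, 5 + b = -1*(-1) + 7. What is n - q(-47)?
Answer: 2015/3 ≈ 671.67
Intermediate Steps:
b = 3 (b = -5 + (-1*(-1) + 7) = -5 + (1 + 7) = -5 + 8 = 3)
q(M) = ⅓ (q(M) = 1/3 = ⅓)
n = 672 (n = 336*2 = 672)
n - q(-47) = 672 - 1*⅓ = 672 - ⅓ = 2015/3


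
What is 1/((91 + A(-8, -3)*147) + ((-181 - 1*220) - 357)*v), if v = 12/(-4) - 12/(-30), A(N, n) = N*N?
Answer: 5/57349 ≈ 8.7186e-5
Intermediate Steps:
A(N, n) = N²
v = -13/5 (v = 12*(-¼) - 12*(-1/30) = -3 + ⅖ = -13/5 ≈ -2.6000)
1/((91 + A(-8, -3)*147) + ((-181 - 1*220) - 357)*v) = 1/((91 + (-8)²*147) + ((-181 - 1*220) - 357)*(-13/5)) = 1/((91 + 64*147) + ((-181 - 220) - 357)*(-13/5)) = 1/((91 + 9408) + (-401 - 357)*(-13/5)) = 1/(9499 - 758*(-13/5)) = 1/(9499 + 9854/5) = 1/(57349/5) = 5/57349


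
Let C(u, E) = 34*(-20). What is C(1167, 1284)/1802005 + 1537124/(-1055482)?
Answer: -277062286138/190198384141 ≈ -1.4567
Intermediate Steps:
C(u, E) = -680
C(1167, 1284)/1802005 + 1537124/(-1055482) = -680/1802005 + 1537124/(-1055482) = -680*1/1802005 + 1537124*(-1/1055482) = -136/360401 - 768562/527741 = -277062286138/190198384141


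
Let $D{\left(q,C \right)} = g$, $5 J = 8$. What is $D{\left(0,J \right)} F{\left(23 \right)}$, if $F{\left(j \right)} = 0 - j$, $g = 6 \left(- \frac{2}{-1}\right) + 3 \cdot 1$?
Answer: $-345$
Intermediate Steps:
$J = \frac{8}{5}$ ($J = \frac{1}{5} \cdot 8 = \frac{8}{5} \approx 1.6$)
$g = 15$ ($g = 6 \left(\left(-2\right) \left(-1\right)\right) + 3 = 6 \cdot 2 + 3 = 12 + 3 = 15$)
$D{\left(q,C \right)} = 15$
$F{\left(j \right)} = - j$
$D{\left(0,J \right)} F{\left(23 \right)} = 15 \left(\left(-1\right) 23\right) = 15 \left(-23\right) = -345$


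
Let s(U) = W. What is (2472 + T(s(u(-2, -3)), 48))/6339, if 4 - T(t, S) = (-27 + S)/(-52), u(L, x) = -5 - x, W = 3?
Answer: 128773/329628 ≈ 0.39066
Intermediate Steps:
s(U) = 3
T(t, S) = 181/52 + S/52 (T(t, S) = 4 - (-27 + S)/(-52) = 4 - (-27 + S)*(-1)/52 = 4 - (27/52 - S/52) = 4 + (-27/52 + S/52) = 181/52 + S/52)
(2472 + T(s(u(-2, -3)), 48))/6339 = (2472 + (181/52 + (1/52)*48))/6339 = (2472 + (181/52 + 12/13))*(1/6339) = (2472 + 229/52)*(1/6339) = (128773/52)*(1/6339) = 128773/329628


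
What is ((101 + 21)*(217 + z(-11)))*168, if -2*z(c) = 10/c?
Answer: 49026432/11 ≈ 4.4569e+6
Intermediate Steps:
z(c) = -5/c
((101 + 21)*(217 + z(-11)))*168 = ((101 + 21)*(217 - 5/(-11)))*168 = (122*(217 - 5*(-1/11)))*168 = (122*(217 + 5/11))*168 = (122*(2392/11))*168 = (291824/11)*168 = 49026432/11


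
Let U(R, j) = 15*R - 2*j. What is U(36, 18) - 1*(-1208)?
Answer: 1712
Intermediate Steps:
U(R, j) = -2*j + 15*R
U(36, 18) - 1*(-1208) = (-2*18 + 15*36) - 1*(-1208) = (-36 + 540) + 1208 = 504 + 1208 = 1712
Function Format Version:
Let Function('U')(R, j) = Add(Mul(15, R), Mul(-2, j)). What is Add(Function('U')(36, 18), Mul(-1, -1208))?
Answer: 1712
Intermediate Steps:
Function('U')(R, j) = Add(Mul(-2, j), Mul(15, R))
Add(Function('U')(36, 18), Mul(-1, -1208)) = Add(Add(Mul(-2, 18), Mul(15, 36)), Mul(-1, -1208)) = Add(Add(-36, 540), 1208) = Add(504, 1208) = 1712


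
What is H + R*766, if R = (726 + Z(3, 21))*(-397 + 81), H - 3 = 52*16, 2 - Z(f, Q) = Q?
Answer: -171132757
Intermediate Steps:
Z(f, Q) = 2 - Q
H = 835 (H = 3 + 52*16 = 3 + 832 = 835)
R = -223412 (R = (726 + (2 - 1*21))*(-397 + 81) = (726 + (2 - 21))*(-316) = (726 - 19)*(-316) = 707*(-316) = -223412)
H + R*766 = 835 - 223412*766 = 835 - 171133592 = -171132757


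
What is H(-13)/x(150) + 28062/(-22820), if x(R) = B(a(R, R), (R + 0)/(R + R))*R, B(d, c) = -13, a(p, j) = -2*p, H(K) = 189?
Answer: -491949/370825 ≈ -1.3266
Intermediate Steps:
x(R) = -13*R
H(-13)/x(150) + 28062/(-22820) = 189/((-13*150)) + 28062/(-22820) = 189/(-1950) + 28062*(-1/22820) = 189*(-1/1950) - 14031/11410 = -63/650 - 14031/11410 = -491949/370825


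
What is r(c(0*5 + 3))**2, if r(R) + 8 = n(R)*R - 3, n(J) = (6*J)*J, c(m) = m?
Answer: 22801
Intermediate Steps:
n(J) = 6*J**2
r(R) = -11 + 6*R**3 (r(R) = -8 + ((6*R**2)*R - 3) = -8 + (6*R**3 - 3) = -8 + (-3 + 6*R**3) = -11 + 6*R**3)
r(c(0*5 + 3))**2 = (-11 + 6*(0*5 + 3)**3)**2 = (-11 + 6*(0 + 3)**3)**2 = (-11 + 6*3**3)**2 = (-11 + 6*27)**2 = (-11 + 162)**2 = 151**2 = 22801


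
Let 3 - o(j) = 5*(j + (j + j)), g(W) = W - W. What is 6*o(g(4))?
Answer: 18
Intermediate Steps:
g(W) = 0
o(j) = 3 - 15*j (o(j) = 3 - 5*(j + (j + j)) = 3 - 5*(j + 2*j) = 3 - 5*3*j = 3 - 15*j)
6*o(g(4)) = 6*(3 - 15*0) = 6*(3 + 0) = 6*3 = 18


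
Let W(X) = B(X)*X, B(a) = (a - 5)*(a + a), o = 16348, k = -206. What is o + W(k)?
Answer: -17891644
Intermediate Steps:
B(a) = 2*a*(-5 + a) (B(a) = (-5 + a)*(2*a) = 2*a*(-5 + a))
W(X) = 2*X²*(-5 + X) (W(X) = (2*X*(-5 + X))*X = 2*X²*(-5 + X))
o + W(k) = 16348 + 2*(-206)²*(-5 - 206) = 16348 + 2*42436*(-211) = 16348 - 17907992 = -17891644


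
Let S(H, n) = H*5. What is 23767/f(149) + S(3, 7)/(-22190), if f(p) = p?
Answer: 105477499/661262 ≈ 159.51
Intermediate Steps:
S(H, n) = 5*H
23767/f(149) + S(3, 7)/(-22190) = 23767/149 + (5*3)/(-22190) = 23767*(1/149) + 15*(-1/22190) = 23767/149 - 3/4438 = 105477499/661262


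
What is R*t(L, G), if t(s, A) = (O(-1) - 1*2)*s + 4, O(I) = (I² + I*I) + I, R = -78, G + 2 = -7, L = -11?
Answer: -1170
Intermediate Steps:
G = -9 (G = -2 - 7 = -9)
O(I) = I + 2*I² (O(I) = (I² + I²) + I = 2*I² + I = I + 2*I²)
t(s, A) = 4 - s (t(s, A) = (-(1 + 2*(-1)) - 1*2)*s + 4 = (-(1 - 2) - 2)*s + 4 = (-1*(-1) - 2)*s + 4 = (1 - 2)*s + 4 = -s + 4 = 4 - s)
R*t(L, G) = -78*(4 - 1*(-11)) = -78*(4 + 11) = -78*15 = -1170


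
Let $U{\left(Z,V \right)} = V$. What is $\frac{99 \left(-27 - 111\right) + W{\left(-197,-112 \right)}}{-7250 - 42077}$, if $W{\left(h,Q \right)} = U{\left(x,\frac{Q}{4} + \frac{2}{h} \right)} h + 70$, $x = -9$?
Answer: $\frac{8074}{49327} \approx 0.16368$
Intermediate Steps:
$W{\left(h,Q \right)} = 70 + h \left(\frac{2}{h} + \frac{Q}{4}\right)$ ($W{\left(h,Q \right)} = \left(\frac{Q}{4} + \frac{2}{h}\right) h + 70 = \left(\frac{2}{h} + \frac{Q}{4}\right) h + 70 = h \left(\frac{2}{h} + \frac{Q}{4}\right) + 70 = 70 + h \left(\frac{2}{h} + \frac{Q}{4}\right)$)
$\frac{99 \left(-27 - 111\right) + W{\left(-197,-112 \right)}}{-7250 - 42077} = \frac{99 \left(-27 - 111\right) + \left(72 + \frac{1}{4} \left(-112\right) \left(-197\right)\right)}{-7250 - 42077} = \frac{99 \left(-138\right) + \left(72 + 5516\right)}{-49327} = \left(-13662 + 5588\right) \left(- \frac{1}{49327}\right) = \left(-8074\right) \left(- \frac{1}{49327}\right) = \frac{8074}{49327}$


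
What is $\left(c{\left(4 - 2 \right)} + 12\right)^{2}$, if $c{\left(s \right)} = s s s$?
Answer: $400$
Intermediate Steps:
$c{\left(s \right)} = s^{3}$ ($c{\left(s \right)} = s^{2} s = s^{3}$)
$\left(c{\left(4 - 2 \right)} + 12\right)^{2} = \left(\left(4 - 2\right)^{3} + 12\right)^{2} = \left(2^{3} + 12\right)^{2} = \left(8 + 12\right)^{2} = 20^{2} = 400$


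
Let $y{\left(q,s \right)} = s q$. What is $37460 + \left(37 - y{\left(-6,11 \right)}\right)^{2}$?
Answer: $48069$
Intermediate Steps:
$y{\left(q,s \right)} = q s$
$37460 + \left(37 - y{\left(-6,11 \right)}\right)^{2} = 37460 + \left(37 - \left(-6\right) 11\right)^{2} = 37460 + \left(37 - -66\right)^{2} = 37460 + \left(37 + 66\right)^{2} = 37460 + 103^{2} = 37460 + 10609 = 48069$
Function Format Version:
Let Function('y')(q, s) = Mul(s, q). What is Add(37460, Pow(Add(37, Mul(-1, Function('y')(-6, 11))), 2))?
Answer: 48069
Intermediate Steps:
Function('y')(q, s) = Mul(q, s)
Add(37460, Pow(Add(37, Mul(-1, Function('y')(-6, 11))), 2)) = Add(37460, Pow(Add(37, Mul(-1, Mul(-6, 11))), 2)) = Add(37460, Pow(Add(37, Mul(-1, -66)), 2)) = Add(37460, Pow(Add(37, 66), 2)) = Add(37460, Pow(103, 2)) = Add(37460, 10609) = 48069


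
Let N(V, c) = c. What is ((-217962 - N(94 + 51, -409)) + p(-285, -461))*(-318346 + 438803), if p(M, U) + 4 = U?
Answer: -26261794226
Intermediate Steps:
p(M, U) = -4 + U
((-217962 - N(94 + 51, -409)) + p(-285, -461))*(-318346 + 438803) = ((-217962 - 1*(-409)) + (-4 - 461))*(-318346 + 438803) = ((-217962 + 409) - 465)*120457 = (-217553 - 465)*120457 = -218018*120457 = -26261794226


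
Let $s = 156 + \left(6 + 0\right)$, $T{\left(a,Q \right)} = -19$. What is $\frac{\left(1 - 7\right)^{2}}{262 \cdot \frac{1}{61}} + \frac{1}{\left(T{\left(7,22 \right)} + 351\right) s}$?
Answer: $\frac{59054963}{7045704} \approx 8.3817$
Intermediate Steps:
$s = 162$ ($s = 156 + 6 = 162$)
$\frac{\left(1 - 7\right)^{2}}{262 \cdot \frac{1}{61}} + \frac{1}{\left(T{\left(7,22 \right)} + 351\right) s} = \frac{\left(1 - 7\right)^{2}}{262 \cdot \frac{1}{61}} + \frac{1}{\left(-19 + 351\right) 162} = \frac{\left(-6\right)^{2}}{262 \cdot \frac{1}{61}} + \frac{1}{332} \cdot \frac{1}{162} = \frac{36}{\frac{262}{61}} + \frac{1}{332} \cdot \frac{1}{162} = 36 \cdot \frac{61}{262} + \frac{1}{53784} = \frac{1098}{131} + \frac{1}{53784} = \frac{59054963}{7045704}$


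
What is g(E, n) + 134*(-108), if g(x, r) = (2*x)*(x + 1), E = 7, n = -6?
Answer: -14360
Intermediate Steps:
g(x, r) = 2*x*(1 + x) (g(x, r) = (2*x)*(1 + x) = 2*x*(1 + x))
g(E, n) + 134*(-108) = 2*7*(1 + 7) + 134*(-108) = 2*7*8 - 14472 = 112 - 14472 = -14360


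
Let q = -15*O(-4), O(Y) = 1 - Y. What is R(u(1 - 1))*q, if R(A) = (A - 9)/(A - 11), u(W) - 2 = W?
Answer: -175/3 ≈ -58.333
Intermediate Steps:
u(W) = 2 + W
q = -75 (q = -15*(1 - 1*(-4)) = -15*(1 + 4) = -15*5 = -75)
R(A) = (-9 + A)/(-11 + A)
R(u(1 - 1))*q = ((-9 + (2 + (1 - 1)))/(-11 + (2 + (1 - 1))))*(-75) = ((-9 + (2 + 0))/(-11 + (2 + 0)))*(-75) = ((-9 + 2)/(-11 + 2))*(-75) = (-7/(-9))*(-75) = -⅑*(-7)*(-75) = (7/9)*(-75) = -175/3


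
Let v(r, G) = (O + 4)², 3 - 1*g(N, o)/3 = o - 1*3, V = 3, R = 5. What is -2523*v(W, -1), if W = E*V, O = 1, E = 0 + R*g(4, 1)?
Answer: -63075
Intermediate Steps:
g(N, o) = 18 - 3*o (g(N, o) = 9 - 3*(o - 1*3) = 9 - 3*(o - 3) = 9 - 3*(-3 + o) = 9 + (9 - 3*o) = 18 - 3*o)
E = 75 (E = 0 + 5*(18 - 3*1) = 0 + 5*(18 - 3) = 0 + 5*15 = 0 + 75 = 75)
W = 225 (W = 75*3 = 225)
v(r, G) = 25 (v(r, G) = (1 + 4)² = 5² = 25)
-2523*v(W, -1) = -2523*25 = -63075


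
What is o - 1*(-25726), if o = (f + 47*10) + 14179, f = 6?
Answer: 40381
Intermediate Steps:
o = 14655 (o = (6 + 47*10) + 14179 = (6 + 470) + 14179 = 476 + 14179 = 14655)
o - 1*(-25726) = 14655 - 1*(-25726) = 14655 + 25726 = 40381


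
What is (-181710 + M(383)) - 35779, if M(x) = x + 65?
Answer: -217041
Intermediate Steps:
M(x) = 65 + x
(-181710 + M(383)) - 35779 = (-181710 + (65 + 383)) - 35779 = (-181710 + 448) - 35779 = -181262 - 35779 = -217041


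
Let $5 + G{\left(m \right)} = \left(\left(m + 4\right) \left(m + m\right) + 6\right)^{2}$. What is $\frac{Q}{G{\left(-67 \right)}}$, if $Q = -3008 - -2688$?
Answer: $- \frac{320}{71368699} \approx -4.4838 \cdot 10^{-6}$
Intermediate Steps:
$Q = -320$ ($Q = -3008 + 2688 = -320$)
$G{\left(m \right)} = -5 + \left(6 + 2 m \left(4 + m\right)\right)^{2}$ ($G{\left(m \right)} = -5 + \left(\left(m + 4\right) \left(m + m\right) + 6\right)^{2} = -5 + \left(\left(4 + m\right) 2 m + 6\right)^{2} = -5 + \left(2 m \left(4 + m\right) + 6\right)^{2} = -5 + \left(6 + 2 m \left(4 + m\right)\right)^{2}$)
$\frac{Q}{G{\left(-67 \right)}} = - \frac{320}{-5 + 4 \left(3 + \left(-67\right)^{2} + 4 \left(-67\right)\right)^{2}} = - \frac{320}{-5 + 4 \left(3 + 4489 - 268\right)^{2}} = - \frac{320}{-5 + 4 \cdot 4224^{2}} = - \frac{320}{-5 + 4 \cdot 17842176} = - \frac{320}{-5 + 71368704} = - \frac{320}{71368699}$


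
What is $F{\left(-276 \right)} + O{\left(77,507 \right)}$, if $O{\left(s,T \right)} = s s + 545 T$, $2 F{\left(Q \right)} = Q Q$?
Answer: $320332$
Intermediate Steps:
$F{\left(Q \right)} = \frac{Q^{2}}{2}$ ($F{\left(Q \right)} = \frac{Q Q}{2} = \frac{Q^{2}}{2}$)
$O{\left(s,T \right)} = s^{2} + 545 T$
$F{\left(-276 \right)} + O{\left(77,507 \right)} = \frac{\left(-276\right)^{2}}{2} + \left(77^{2} + 545 \cdot 507\right) = \frac{1}{2} \cdot 76176 + \left(5929 + 276315\right) = 38088 + 282244 = 320332$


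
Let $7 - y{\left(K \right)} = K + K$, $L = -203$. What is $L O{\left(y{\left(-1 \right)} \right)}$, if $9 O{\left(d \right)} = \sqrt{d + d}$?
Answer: $- \frac{203 \sqrt{2}}{3} \approx -95.695$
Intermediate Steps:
$y{\left(K \right)} = 7 - 2 K$ ($y{\left(K \right)} = 7 - \left(K + K\right) = 7 - 2 K$)
$O{\left(d \right)} = \frac{\sqrt{2} \sqrt{d}}{9}$ ($O{\left(d \right)} = \frac{\sqrt{d + d}}{9} = \frac{\sqrt{2 d}}{9} = \frac{\sqrt{2} \sqrt{d}}{9}$)
$L O{\left(y{\left(-1 \right)} \right)} = - 203 \frac{\sqrt{2} \sqrt{7 - -2}}{9} = - 203 \frac{\sqrt{2} \sqrt{7 + 2}}{9} = - 203 \frac{\sqrt{2} \sqrt{9}}{9} = - 203 \cdot \frac{1}{9} \sqrt{2} \cdot 3 = - 203 \frac{\sqrt{2}}{3} = - \frac{203 \sqrt{2}}{3}$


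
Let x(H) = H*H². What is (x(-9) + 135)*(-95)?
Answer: 56430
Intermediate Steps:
x(H) = H³
(x(-9) + 135)*(-95) = ((-9)³ + 135)*(-95) = (-729 + 135)*(-95) = -594*(-95) = 56430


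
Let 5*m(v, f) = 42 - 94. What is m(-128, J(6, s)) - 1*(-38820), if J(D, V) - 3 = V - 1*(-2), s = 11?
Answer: 194048/5 ≈ 38810.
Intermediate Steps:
J(D, V) = 5 + V (J(D, V) = 3 + (V - 1*(-2)) = 3 + (V + 2) = 3 + (2 + V) = 5 + V)
m(v, f) = -52/5 (m(v, f) = (42 - 94)/5 = (⅕)*(-52) = -52/5)
m(-128, J(6, s)) - 1*(-38820) = -52/5 - 1*(-38820) = -52/5 + 38820 = 194048/5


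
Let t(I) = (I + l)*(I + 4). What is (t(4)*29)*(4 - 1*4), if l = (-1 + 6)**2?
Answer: 0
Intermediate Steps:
l = 25 (l = 5**2 = 25)
t(I) = (4 + I)*(25 + I) (t(I) = (I + 25)*(I + 4) = (25 + I)*(4 + I) = (4 + I)*(25 + I))
(t(4)*29)*(4 - 1*4) = ((100 + 4**2 + 29*4)*29)*(4 - 1*4) = ((100 + 16 + 116)*29)*(4 - 4) = (232*29)*0 = 6728*0 = 0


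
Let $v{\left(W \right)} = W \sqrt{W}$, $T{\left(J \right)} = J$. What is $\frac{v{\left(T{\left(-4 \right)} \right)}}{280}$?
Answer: $- \frac{i}{35} \approx - 0.028571 i$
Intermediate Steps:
$v{\left(W \right)} = W^{\frac{3}{2}}$
$\frac{v{\left(T{\left(-4 \right)} \right)}}{280} = \frac{\left(-4\right)^{\frac{3}{2}}}{280} = \frac{\left(-8\right) i}{280} = - \frac{i}{35}$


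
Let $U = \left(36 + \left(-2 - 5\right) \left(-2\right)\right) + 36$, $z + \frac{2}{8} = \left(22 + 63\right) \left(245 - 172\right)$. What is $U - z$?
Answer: $- \frac{24475}{4} \approx -6118.8$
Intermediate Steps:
$z = \frac{24819}{4}$ ($z = - \frac{1}{4} + \left(22 + 63\right) \left(245 - 172\right) = - \frac{1}{4} + 85 \cdot 73 = - \frac{1}{4} + 6205 = \frac{24819}{4} \approx 6204.8$)
$U = 86$ ($U = \left(36 - -14\right) + 36 = \left(36 + 14\right) + 36 = 50 + 36 = 86$)
$U - z = 86 - \frac{24819}{4} = - \frac{24475}{4}$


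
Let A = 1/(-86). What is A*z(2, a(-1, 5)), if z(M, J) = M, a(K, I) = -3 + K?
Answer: -1/43 ≈ -0.023256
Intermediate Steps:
A = -1/86 ≈ -0.011628
A*z(2, a(-1, 5)) = -1/86*2 = -1/43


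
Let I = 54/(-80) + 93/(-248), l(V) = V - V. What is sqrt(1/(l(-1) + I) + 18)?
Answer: sqrt(7518)/21 ≈ 4.1289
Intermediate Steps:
l(V) = 0
I = -21/20 (I = 54*(-1/80) + 93*(-1/248) = -27/40 - 3/8 = -21/20 ≈ -1.0500)
sqrt(1/(l(-1) + I) + 18) = sqrt(1/(0 - 21/20) + 18) = sqrt(1/(-21/20) + 18) = sqrt(-20/21 + 18) = sqrt(358/21) = sqrt(7518)/21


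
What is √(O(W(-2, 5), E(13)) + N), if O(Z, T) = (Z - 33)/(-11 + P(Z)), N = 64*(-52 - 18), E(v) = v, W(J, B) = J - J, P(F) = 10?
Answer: I*√4447 ≈ 66.686*I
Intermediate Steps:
W(J, B) = 0
N = -4480 (N = 64*(-70) = -4480)
O(Z, T) = 33 - Z (O(Z, T) = (Z - 33)/(-11 + 10) = (-33 + Z)/(-1) = (-33 + Z)*(-1) = 33 - Z)
√(O(W(-2, 5), E(13)) + N) = √((33 - 1*0) - 4480) = √((33 + 0) - 4480) = √(33 - 4480) = √(-4447) = I*√4447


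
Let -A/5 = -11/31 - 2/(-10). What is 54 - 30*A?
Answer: 954/31 ≈ 30.774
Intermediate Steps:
A = 24/31 (A = -5*(-11/31 - 2/(-10)) = -5*(-11*1/31 - 2*(-1/10)) = -5*(-11/31 + 1/5) = -5*(-24/155) = 24/31 ≈ 0.77419)
54 - 30*A = 54 - 30*24/31 = 54 - 720/31 = 954/31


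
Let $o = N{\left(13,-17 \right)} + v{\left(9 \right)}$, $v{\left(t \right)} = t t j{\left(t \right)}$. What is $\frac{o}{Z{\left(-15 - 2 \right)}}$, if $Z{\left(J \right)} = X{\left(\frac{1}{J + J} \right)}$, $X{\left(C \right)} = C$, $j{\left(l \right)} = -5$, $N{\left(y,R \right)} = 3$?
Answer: $13668$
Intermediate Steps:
$v{\left(t \right)} = - 5 t^{2}$ ($v{\left(t \right)} = t t \left(-5\right) = t^{2} \left(-5\right) = - 5 t^{2}$)
$Z{\left(J \right)} = \frac{1}{2 J}$ ($Z{\left(J \right)} = \frac{1}{J + J} = \frac{1}{2 J}$)
$o = -402$ ($o = 3 - 5 \cdot 9^{2} = 3 - 405 = -402$)
$\frac{o}{Z{\left(-15 - 2 \right)}} = - \frac{402}{\frac{1}{2} \frac{1}{-15 - 2}} = - \frac{402}{\frac{1}{2} \frac{1}{-17}} = - \frac{402}{\frac{1}{2} \left(- \frac{1}{17}\right)} = - \frac{402}{- \frac{1}{34}} = \left(-402\right) \left(-34\right) = 13668$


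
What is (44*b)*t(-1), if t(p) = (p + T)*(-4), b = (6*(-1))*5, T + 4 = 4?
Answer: -5280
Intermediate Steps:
T = 0 (T = -4 + 4 = 0)
b = -30 (b = -6*5 = -30)
t(p) = -4*p (t(p) = (p + 0)*(-4) = p*(-4) = -4*p)
(44*b)*t(-1) = (44*(-30))*(-4*(-1)) = -1320*4 = -5280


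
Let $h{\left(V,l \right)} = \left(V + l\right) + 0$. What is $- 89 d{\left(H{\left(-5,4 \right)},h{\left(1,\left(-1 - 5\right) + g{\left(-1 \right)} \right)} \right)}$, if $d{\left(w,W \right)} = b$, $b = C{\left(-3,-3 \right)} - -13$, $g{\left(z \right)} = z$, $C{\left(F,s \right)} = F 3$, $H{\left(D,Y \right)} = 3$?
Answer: $-356$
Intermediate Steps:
$C{\left(F,s \right)} = 3 F$
$h{\left(V,l \right)} = V + l$
$b = 4$ ($b = 3 \left(-3\right) - -13 = -9 + 13 = 4$)
$d{\left(w,W \right)} = 4$
$- 89 d{\left(H{\left(-5,4 \right)},h{\left(1,\left(-1 - 5\right) + g{\left(-1 \right)} \right)} \right)} = \left(-89\right) 4 = -356$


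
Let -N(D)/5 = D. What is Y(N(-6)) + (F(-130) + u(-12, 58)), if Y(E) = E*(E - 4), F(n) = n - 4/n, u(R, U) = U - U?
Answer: 42252/65 ≈ 650.03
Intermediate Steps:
u(R, U) = 0
N(D) = -5*D
Y(E) = E*(-4 + E)
Y(N(-6)) + (F(-130) + u(-12, 58)) = (-5*(-6))*(-4 - 5*(-6)) + ((-130 - 4/(-130)) + 0) = 30*(-4 + 30) + ((-130 - 4*(-1/130)) + 0) = 30*26 + ((-130 + 2/65) + 0) = 780 + (-8448/65 + 0) = 780 - 8448/65 = 42252/65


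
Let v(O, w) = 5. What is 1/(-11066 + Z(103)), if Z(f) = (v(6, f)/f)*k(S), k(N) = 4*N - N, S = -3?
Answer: -103/1139843 ≈ -9.0363e-5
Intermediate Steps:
k(N) = 3*N
Z(f) = -45/f (Z(f) = (5/f)*(3*(-3)) = (5/f)*(-9) = -45/f)
1/(-11066 + Z(103)) = 1/(-11066 - 45/103) = 1/(-1139843/103) = -103/1139843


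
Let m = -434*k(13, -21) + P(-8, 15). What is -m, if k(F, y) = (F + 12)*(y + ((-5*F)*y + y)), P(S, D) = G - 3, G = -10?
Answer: 14354563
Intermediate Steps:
P(S, D) = -13 (P(S, D) = -10 - 3 = -13)
k(F, y) = (12 + F)*(2*y - 5*F*y) (k(F, y) = (12 + F)*(y + (-5*F*y + y)) = (12 + F)*(y + (y - 5*F*y)) = (12 + F)*(2*y - 5*F*y))
m = -14354563 (m = -(-9114)*(24 - 58*13 - 5*13**2) - 13 = -(-9114)*(24 - 754 - 5*169) - 13 = -(-9114)*(24 - 754 - 845) - 13 = -(-9114)*(-1575) - 13 = -434*33075 - 13 = -14354550 - 13 = -14354563)
-m = -1*(-14354563) = 14354563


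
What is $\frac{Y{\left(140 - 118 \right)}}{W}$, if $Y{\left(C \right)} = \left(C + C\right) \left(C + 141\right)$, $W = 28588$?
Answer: $\frac{1793}{7147} \approx 0.25087$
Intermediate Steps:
$Y{\left(C \right)} = 2 C \left(141 + C\right)$
$\frac{Y{\left(140 - 118 \right)}}{W} = \frac{2 \left(140 - 118\right) \left(141 + \left(140 - 118\right)\right)}{28588} = 2 \left(140 - 118\right) \left(141 + \left(140 - 118\right)\right) \frac{1}{28588} = 2 \cdot 22 \left(141 + 22\right) \frac{1}{28588} = 2 \cdot 22 \cdot 163 \cdot \frac{1}{28588} = 7172 \cdot \frac{1}{28588} = \frac{1793}{7147}$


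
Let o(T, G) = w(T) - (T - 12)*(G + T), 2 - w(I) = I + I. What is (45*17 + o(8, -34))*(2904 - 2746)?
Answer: 102226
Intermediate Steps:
w(I) = 2 - 2*I (w(I) = 2 - (I + I) = 2 - 2*I)
o(T, G) = 2 - 2*T - (-12 + T)*(G + T) (o(T, G) = (2 - 2*T) - (T - 12)*(G + T) = (2 - 2*T) - (-12 + T)*(G + T) = 2 - 2*T - (-12 + T)*(G + T))
(45*17 + o(8, -34))*(2904 - 2746) = (45*17 + (2 - 1*8² + 10*8 + 12*(-34) - 1*(-34)*8))*(2904 - 2746) = (765 + (2 - 1*64 + 80 - 408 + 272))*158 = (765 + (2 - 64 + 80 - 408 + 272))*158 = (765 - 118)*158 = 647*158 = 102226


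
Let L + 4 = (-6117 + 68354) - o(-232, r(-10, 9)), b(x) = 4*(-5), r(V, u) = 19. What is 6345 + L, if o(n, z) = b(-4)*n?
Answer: 63938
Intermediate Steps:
b(x) = -20
o(n, z) = -20*n
L = 57593 (L = -4 + ((-6117 + 68354) - (-20)*(-232)) = -4 + (62237 - 1*4640) = -4 + (62237 - 4640) = -4 + 57597 = 57593)
6345 + L = 6345 + 57593 = 63938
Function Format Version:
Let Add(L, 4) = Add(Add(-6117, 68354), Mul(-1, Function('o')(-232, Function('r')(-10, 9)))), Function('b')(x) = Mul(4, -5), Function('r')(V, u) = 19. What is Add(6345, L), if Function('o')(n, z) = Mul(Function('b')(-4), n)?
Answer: 63938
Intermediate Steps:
Function('b')(x) = -20
Function('o')(n, z) = Mul(-20, n)
L = 57593 (L = Add(-4, Add(Add(-6117, 68354), Mul(-1, Mul(-20, -232)))) = Add(-4, Add(62237, Mul(-1, 4640))) = Add(-4, Add(62237, -4640)) = Add(-4, 57597) = 57593)
Add(6345, L) = Add(6345, 57593) = 63938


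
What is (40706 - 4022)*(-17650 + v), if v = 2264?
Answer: -564420024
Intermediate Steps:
(40706 - 4022)*(-17650 + v) = (40706 - 4022)*(-17650 + 2264) = 36684*(-15386) = -564420024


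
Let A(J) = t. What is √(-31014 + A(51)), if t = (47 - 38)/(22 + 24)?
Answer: 21*I*√148810/46 ≈ 176.11*I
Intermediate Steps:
t = 9/46 ≈ 0.19565
A(J) = 9/46
√(-31014 + A(51)) = √(-31014 + 9/46) = √(-1426635/46) = 21*I*√148810/46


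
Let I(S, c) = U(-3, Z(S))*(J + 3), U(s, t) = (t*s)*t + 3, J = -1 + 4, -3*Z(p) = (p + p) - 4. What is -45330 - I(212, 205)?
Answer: 307452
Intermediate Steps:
Z(p) = 4/3 - 2*p/3 (Z(p) = -((p + p) - 4)/3 = -(2*p - 4)/3 = -(-4 + 2*p)/3 = 4/3 - 2*p/3)
J = 3
U(s, t) = 3 + s*t**2 (U(s, t) = (s*t)*t + 3 = s*t**2 + 3 = 3 + s*t**2)
I(S, c) = 18 - 18*(4/3 - 2*S/3)**2 (I(S, c) = (3 - 3*(4/3 - 2*S/3)**2)*(3 + 3) = (3 - 3*(4/3 - 2*S/3)**2)*6 = 18 - 18*(4/3 - 2*S/3)**2)
-45330 - I(212, 205) = -45330 - (18 - 8*(-2 + 212)**2) = -45330 - (18 - 8*210**2) = -45330 - (18 - 8*44100) = -45330 - (18 - 352800) = -45330 - 1*(-352782) = -45330 + 352782 = 307452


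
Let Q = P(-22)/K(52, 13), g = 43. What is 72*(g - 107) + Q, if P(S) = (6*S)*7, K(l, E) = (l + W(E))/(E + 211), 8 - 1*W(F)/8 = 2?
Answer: -166944/25 ≈ -6677.8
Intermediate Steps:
W(F) = 48 (W(F) = 64 - 8*2 = 64 - 16 = 48)
K(l, E) = (48 + l)/(211 + E) (K(l, E) = (l + 48)/(E + 211) = (48 + l)/(211 + E))
P(S) = 42*S
Q = -51744/25 (Q = (42*(-22))/(((48 + 52)/(211 + 13))) = -924/(100/224) = -924/((1/224)*100) = -924/25/56 = -924*56/25 = -51744/25 ≈ -2069.8)
72*(g - 107) + Q = 72*(43 - 107) - 51744/25 = 72*(-64) - 51744/25 = -4608 - 51744/25 = -166944/25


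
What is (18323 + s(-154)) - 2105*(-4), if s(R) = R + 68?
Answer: 26657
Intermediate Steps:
s(R) = 68 + R
(18323 + s(-154)) - 2105*(-4) = (18323 + (68 - 154)) - 2105*(-4) = (18323 - 86) + 8420 = 18237 + 8420 = 26657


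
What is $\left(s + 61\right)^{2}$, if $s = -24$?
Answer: $1369$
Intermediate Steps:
$\left(s + 61\right)^{2} = \left(-24 + 61\right)^{2} = 37^{2} = 1369$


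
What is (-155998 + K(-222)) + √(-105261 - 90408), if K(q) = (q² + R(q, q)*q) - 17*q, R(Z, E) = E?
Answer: -53656 + 3*I*√21741 ≈ -53656.0 + 442.34*I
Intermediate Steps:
K(q) = -17*q + 2*q² (K(q) = (q² + q*q) - 17*q = (q² + q²) - 17*q = 2*q² - 17*q = -17*q + 2*q²)
(-155998 + K(-222)) + √(-105261 - 90408) = (-155998 - 222*(-17 + 2*(-222))) + √(-105261 - 90408) = (-155998 - 222*(-17 - 444)) + √(-195669) = (-155998 - 222*(-461)) + 3*I*√21741 = (-155998 + 102342) + 3*I*√21741 = -53656 + 3*I*√21741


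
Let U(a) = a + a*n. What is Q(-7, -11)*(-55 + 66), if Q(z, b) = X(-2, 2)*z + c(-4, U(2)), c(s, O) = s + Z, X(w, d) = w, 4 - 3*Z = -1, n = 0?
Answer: 385/3 ≈ 128.33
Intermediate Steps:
Z = 5/3 (Z = 4/3 - 1/3*(-1) = 4/3 + 1/3 = 5/3 ≈ 1.6667)
U(a) = a (U(a) = a + a*0 = a + 0 = a)
c(s, O) = 5/3 + s (c(s, O) = s + 5/3 = 5/3 + s)
Q(z, b) = -7/3 - 2*z (Q(z, b) = -2*z + (5/3 - 4) = -2*z - 7/3 = -7/3 - 2*z)
Q(-7, -11)*(-55 + 66) = (-7/3 - 2*(-7))*(-55 + 66) = (-7/3 + 14)*11 = (35/3)*11 = 385/3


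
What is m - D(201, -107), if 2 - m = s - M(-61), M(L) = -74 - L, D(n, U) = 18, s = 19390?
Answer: -19419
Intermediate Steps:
m = -19401 (m = 2 - (19390 - (-74 - 1*(-61))) = 2 - (19390 - (-74 + 61)) = 2 - (19390 - 1*(-13)) = 2 - (19390 + 13) = 2 - 1*19403 = 2 - 19403 = -19401)
m - D(201, -107) = -19401 - 1*18 = -19401 - 18 = -19419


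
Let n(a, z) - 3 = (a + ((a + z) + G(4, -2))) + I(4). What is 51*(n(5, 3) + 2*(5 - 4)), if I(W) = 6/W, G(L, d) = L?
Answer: 2397/2 ≈ 1198.5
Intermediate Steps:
n(a, z) = 17/2 + z + 2*a (n(a, z) = 3 + ((a + ((a + z) + 4)) + 6/4) = 3 + ((a + (4 + a + z)) + 6*(¼)) = 3 + ((4 + z + 2*a) + 3/2) = 3 + (11/2 + z + 2*a) = 17/2 + z + 2*a)
51*(n(5, 3) + 2*(5 - 4)) = 51*((17/2 + 3 + 2*5) + 2*(5 - 4)) = 51*((17/2 + 3 + 10) + 2*1) = 51*(43/2 + 2) = 51*(47/2) = 2397/2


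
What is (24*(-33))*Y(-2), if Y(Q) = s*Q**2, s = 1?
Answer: -3168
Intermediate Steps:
Y(Q) = Q**2 (Y(Q) = 1*Q**2 = Q**2)
(24*(-33))*Y(-2) = (24*(-33))*(-2)**2 = -792*4 = -3168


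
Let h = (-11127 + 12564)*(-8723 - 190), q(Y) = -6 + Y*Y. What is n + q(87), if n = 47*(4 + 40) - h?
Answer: 12817612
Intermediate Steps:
q(Y) = -6 + Y**2
h = -12807981 (h = 1437*(-8913) = -12807981)
n = 12810049 (n = 47*(4 + 40) - 1*(-12807981) = 47*44 + 12807981 = 2068 + 12807981 = 12810049)
n + q(87) = 12810049 + (-6 + 87**2) = 12810049 + (-6 + 7569) = 12810049 + 7563 = 12817612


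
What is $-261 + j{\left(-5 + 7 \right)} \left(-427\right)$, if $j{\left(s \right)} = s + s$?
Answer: $-1969$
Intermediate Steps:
$j{\left(s \right)} = 2 s$
$-261 + j{\left(-5 + 7 \right)} \left(-427\right) = -261 + 2 \left(-5 + 7\right) \left(-427\right) = -261 + 2 \cdot 2 \left(-427\right) = -261 + 4 \left(-427\right) = -261 - 1708 = -1969$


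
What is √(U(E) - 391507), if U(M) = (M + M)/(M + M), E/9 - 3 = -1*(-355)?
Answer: I*√391506 ≈ 625.7*I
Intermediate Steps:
E = 3222 (E = 27 + 9*(-1*(-355)) = 27 + 9*355 = 27 + 3195 = 3222)
U(M) = 1 (U(M) = (2*M)/((2*M)) = (2*M)*(1/(2*M)) = 1)
√(U(E) - 391507) = √(1 - 391507) = √(-391506) = I*√391506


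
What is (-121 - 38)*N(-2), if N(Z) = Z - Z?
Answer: 0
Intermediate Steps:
N(Z) = 0
(-121 - 38)*N(-2) = (-121 - 38)*0 = -159*0 = 0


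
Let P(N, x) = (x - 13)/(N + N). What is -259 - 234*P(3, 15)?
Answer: -337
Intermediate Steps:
P(N, x) = (-13 + x)/(2*N) (P(N, x) = (-13 + x)/((2*N)) = (-13 + x)*(1/(2*N)) = (-13 + x)/(2*N))
-259 - 234*P(3, 15) = -259 - 117*(-13 + 15)/3 = -259 - 117*2/3 = -259 - 234*⅓ = -259 - 78 = -337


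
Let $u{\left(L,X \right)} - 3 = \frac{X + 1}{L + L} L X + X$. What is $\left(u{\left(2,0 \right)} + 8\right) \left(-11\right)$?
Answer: $-121$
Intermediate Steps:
$u{\left(L,X \right)} = 3 + X + X \left(\frac{1}{2} + \frac{X}{2}\right)$ ($u{\left(L,X \right)} = 3 + \left(\frac{X + 1}{L + L} L X + X\right) = 3 + \left(\frac{1 + X}{2 L} L X + X\right) = 3 + \left(\left(\frac{1}{2} + \frac{X}{2}\right) X + X\right) = 3 + \left(X \left(\frac{1}{2} + \frac{X}{2}\right) + X\right) = 3 + \left(X + X \left(\frac{1}{2} + \frac{X}{2}\right)\right) = 3 + X + X \left(\frac{1}{2} + \frac{X}{2}\right)$)
$\left(u{\left(2,0 \right)} + 8\right) \left(-11\right) = \left(\left(3 + \frac{0^{2}}{2} + \frac{3}{2} \cdot 0\right) + 8\right) \left(-11\right) = \left(\left(3 + \frac{1}{2} \cdot 0 + 0\right) + 8\right) \left(-11\right) = \left(\left(3 + 0 + 0\right) + 8\right) \left(-11\right) = \left(3 + 8\right) \left(-11\right) = 11 \left(-11\right) = -121$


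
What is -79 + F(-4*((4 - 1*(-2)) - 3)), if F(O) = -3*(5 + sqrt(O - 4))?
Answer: -94 - 12*I ≈ -94.0 - 12.0*I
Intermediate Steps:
F(O) = -15 - 3*sqrt(-4 + O) (F(O) = -3*(5 + sqrt(-4 + O)) = -15 - 3*sqrt(-4 + O))
-79 + F(-4*((4 - 1*(-2)) - 3)) = -79 + (-15 - 3*sqrt(-4 - 4*((4 - 1*(-2)) - 3))) = -79 + (-15 - 3*sqrt(-4 - 4*((4 + 2) - 3))) = -79 + (-15 - 3*sqrt(-4 - 4*(6 - 3))) = -79 + (-15 - 3*sqrt(-4 - 4*3)) = -79 + (-15 - 3*sqrt(-4 - 12)) = -79 + (-15 - 12*I) = -94 - 12*I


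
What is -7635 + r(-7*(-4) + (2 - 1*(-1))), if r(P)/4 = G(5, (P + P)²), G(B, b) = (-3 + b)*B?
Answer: 69185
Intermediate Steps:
G(B, b) = B*(-3 + b)
r(P) = -60 + 80*P² (r(P) = 4*(5*(-3 + (P + P)²)) = 4*(5*(-3 + (2*P)²)) = 4*(5*(-3 + 4*P²)) = 4*(-15 + 20*P²) = -60 + 80*P²)
-7635 + r(-7*(-4) + (2 - 1*(-1))) = -7635 + (-60 + 80*(-7*(-4) + (2 - 1*(-1)))²) = -7635 + (-60 + 80*(28 + (2 + 1))²) = -7635 + (-60 + 80*(28 + 3)²) = -7635 + (-60 + 80*31²) = -7635 + (-60 + 80*961) = -7635 + (-60 + 76880) = -7635 + 76820 = 69185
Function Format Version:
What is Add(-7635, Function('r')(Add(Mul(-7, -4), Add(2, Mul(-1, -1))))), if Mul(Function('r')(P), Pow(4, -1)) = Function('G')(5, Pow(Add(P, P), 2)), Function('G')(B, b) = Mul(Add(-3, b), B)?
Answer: 69185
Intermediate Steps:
Function('G')(B, b) = Mul(B, Add(-3, b))
Function('r')(P) = Add(-60, Mul(80, Pow(P, 2))) (Function('r')(P) = Mul(4, Mul(5, Add(-3, Pow(Add(P, P), 2)))) = Mul(4, Mul(5, Add(-3, Pow(Mul(2, P), 2)))) = Mul(4, Mul(5, Add(-3, Mul(4, Pow(P, 2))))) = Mul(4, Add(-15, Mul(20, Pow(P, 2)))) = Add(-60, Mul(80, Pow(P, 2))))
Add(-7635, Function('r')(Add(Mul(-7, -4), Add(2, Mul(-1, -1))))) = Add(-7635, Add(-60, Mul(80, Pow(Add(Mul(-7, -4), Add(2, Mul(-1, -1))), 2)))) = Add(-7635, Add(-60, Mul(80, Pow(Add(28, Add(2, 1)), 2)))) = Add(-7635, Add(-60, Mul(80, Pow(Add(28, 3), 2)))) = Add(-7635, Add(-60, Mul(80, Pow(31, 2)))) = Add(-7635, Add(-60, Mul(80, 961))) = Add(-7635, Add(-60, 76880)) = Add(-7635, 76820) = 69185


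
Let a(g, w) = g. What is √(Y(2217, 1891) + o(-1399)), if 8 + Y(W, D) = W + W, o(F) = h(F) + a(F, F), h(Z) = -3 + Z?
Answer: 5*√65 ≈ 40.311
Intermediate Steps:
o(F) = -3 + 2*F (o(F) = (-3 + F) + F = -3 + 2*F)
Y(W, D) = -8 + 2*W (Y(W, D) = -8 + (W + W) = -8 + 2*W)
√(Y(2217, 1891) + o(-1399)) = √((-8 + 2*2217) + (-3 + 2*(-1399))) = √((-8 + 4434) + (-3 - 2798)) = √(4426 - 2801) = √1625 = 5*√65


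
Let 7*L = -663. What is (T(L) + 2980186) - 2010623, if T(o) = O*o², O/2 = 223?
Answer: 243556361/49 ≈ 4.9705e+6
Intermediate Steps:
L = -663/7 (L = (⅐)*(-663) = -663/7 ≈ -94.714)
O = 446 (O = 2*223 = 446)
T(o) = 446*o²
(T(L) + 2980186) - 2010623 = (446*(-663/7)² + 2980186) - 2010623 = (446*(439569/49) + 2980186) - 2010623 = (196047774/49 + 2980186) - 2010623 = 342076888/49 - 2010623 = 243556361/49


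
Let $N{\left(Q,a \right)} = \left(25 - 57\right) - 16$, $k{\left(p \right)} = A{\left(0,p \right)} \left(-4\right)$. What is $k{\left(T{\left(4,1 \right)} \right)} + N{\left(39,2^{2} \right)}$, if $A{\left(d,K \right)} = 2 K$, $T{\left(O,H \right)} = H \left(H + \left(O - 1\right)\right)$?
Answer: $-80$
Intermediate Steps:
$T{\left(O,H \right)} = H \left(-1 + H + O\right)$ ($T{\left(O,H \right)} = H \left(H + \left(-1 + O\right)\right) = H \left(-1 + H + O\right)$)
$k{\left(p \right)} = - 8 p$ ($k{\left(p \right)} = 2 p \left(-4\right) = - 8 p$)
$N{\left(Q,a \right)} = -48$ ($N{\left(Q,a \right)} = -32 - 16 = -48$)
$k{\left(T{\left(4,1 \right)} \right)} + N{\left(39,2^{2} \right)} = - 8 \cdot 1 \left(-1 + 1 + 4\right) - 48 = - 8 \cdot 1 \cdot 4 - 48 = \left(-8\right) 4 - 48 = -32 - 48 = -80$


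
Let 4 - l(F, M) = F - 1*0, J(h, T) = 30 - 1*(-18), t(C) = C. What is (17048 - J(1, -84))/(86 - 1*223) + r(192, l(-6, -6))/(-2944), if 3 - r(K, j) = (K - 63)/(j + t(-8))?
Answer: -100079149/806656 ≈ -124.07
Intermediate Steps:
J(h, T) = 48 (J(h, T) = 30 + 18 = 48)
l(F, M) = 4 - F (l(F, M) = 4 - (F - 1*0) = 4 - (F + 0) = 4 - F)
r(K, j) = 3 - (-63 + K)/(-8 + j) (r(K, j) = 3 - (K - 63)/(j - 8) = 3 - (-63 + K)/(-8 + j))
(17048 - J(1, -84))/(86 - 1*223) + r(192, l(-6, -6))/(-2944) = (17048 - 1*48)/(86 - 1*223) + ((39 - 1*192 + 3*(4 - 1*(-6)))/(-8 + (4 - 1*(-6))))/(-2944) = (17048 - 48)/(86 - 223) + ((39 - 192 + 3*(4 + 6))/(-8 + (4 + 6)))*(-1/2944) = 17000/(-137) + ((39 - 192 + 3*10)/(-8 + 10))*(-1/2944) = 17000*(-1/137) + ((39 - 192 + 30)/2)*(-1/2944) = -17000/137 + ((½)*(-123))*(-1/2944) = -17000/137 - 123/2*(-1/2944) = -17000/137 + 123/5888 = -100079149/806656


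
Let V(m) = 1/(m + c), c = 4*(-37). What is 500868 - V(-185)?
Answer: 166789045/333 ≈ 5.0087e+5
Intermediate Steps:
c = -148
V(m) = 1/(-148 + m) (V(m) = 1/(m - 148) = 1/(-148 + m))
500868 - V(-185) = 500868 - 1/(-148 - 185) = 500868 - 1/(-333) = 500868 - 1*(-1/333) = 500868 + 1/333 = 166789045/333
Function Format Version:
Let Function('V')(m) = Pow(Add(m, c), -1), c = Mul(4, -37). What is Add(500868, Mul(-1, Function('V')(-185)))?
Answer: Rational(166789045, 333) ≈ 5.0087e+5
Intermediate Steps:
c = -148
Function('V')(m) = Pow(Add(-148, m), -1) (Function('V')(m) = Pow(Add(m, -148), -1) = Pow(Add(-148, m), -1))
Add(500868, Mul(-1, Function('V')(-185))) = Add(500868, Mul(-1, Pow(Add(-148, -185), -1))) = Add(500868, Mul(-1, Pow(-333, -1))) = Add(500868, Mul(-1, Rational(-1, 333))) = Add(500868, Rational(1, 333)) = Rational(166789045, 333)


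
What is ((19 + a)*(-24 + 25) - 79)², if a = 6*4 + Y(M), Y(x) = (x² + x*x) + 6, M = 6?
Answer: 1764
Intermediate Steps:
Y(x) = 6 + 2*x² (Y(x) = (x² + x²) + 6 = 2*x² + 6 = 6 + 2*x²)
a = 102 (a = 6*4 + (6 + 2*6²) = 24 + (6 + 2*36) = 24 + (6 + 72) = 24 + 78 = 102)
((19 + a)*(-24 + 25) - 79)² = ((19 + 102)*(-24 + 25) - 79)² = (121*1 - 79)² = (121 - 79)² = 42² = 1764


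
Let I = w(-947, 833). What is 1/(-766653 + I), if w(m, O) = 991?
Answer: -1/765662 ≈ -1.3061e-6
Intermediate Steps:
I = 991
1/(-766653 + I) = 1/(-766653 + 991) = 1/(-765662) = -1/765662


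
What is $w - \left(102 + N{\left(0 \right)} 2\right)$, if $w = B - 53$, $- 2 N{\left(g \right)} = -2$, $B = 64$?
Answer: $-93$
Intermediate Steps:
$N{\left(g \right)} = 1$ ($N{\left(g \right)} = \left(- \frac{1}{2}\right) \left(-2\right) = 1$)
$w = 11$ ($w = 64 - 53 = 11$)
$w - \left(102 + N{\left(0 \right)} 2\right) = 11 - \left(102 + 1 \cdot 2\right) = 11 - \left(102 + 2\right) = 11 - 104 = -93$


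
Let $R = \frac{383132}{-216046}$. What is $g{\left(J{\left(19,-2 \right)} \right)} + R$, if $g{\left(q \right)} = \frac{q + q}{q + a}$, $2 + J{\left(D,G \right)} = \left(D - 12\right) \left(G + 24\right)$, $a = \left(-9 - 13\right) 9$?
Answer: $- \frac{20825514}{2484529} \approx -8.3821$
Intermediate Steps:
$a = -198$ ($a = \left(-22\right) 9 = -198$)
$J{\left(D,G \right)} = -2 + \left(-12 + D\right) \left(24 + G\right)$ ($J{\left(D,G \right)} = -2 + \left(D - 12\right) \left(G + 24\right) = -2 + \left(-12 + D\right) \left(24 + G\right)$)
$R = - \frac{191566}{108023}$ ($R = 383132 \left(- \frac{1}{216046}\right) = - \frac{191566}{108023} \approx -1.7734$)
$g{\left(q \right)} = \frac{2 q}{-198 + q}$ ($g{\left(q \right)} = \frac{q + q}{q - 198} = \frac{2 q}{-198 + q}$)
$g{\left(J{\left(19,-2 \right)} \right)} + R = \frac{2 \left(-290 - -24 + 24 \cdot 19 + 19 \left(-2\right)\right)}{-198 + \left(-290 - -24 + 24 \cdot 19 + 19 \left(-2\right)\right)} - \frac{191566}{108023} = \frac{2 \left(-290 + 24 + 456 - 38\right)}{-198 + \left(-290 + 24 + 456 - 38\right)} - \frac{191566}{108023} = 2 \cdot 152 \frac{1}{-198 + 152} - \frac{191566}{108023} = 2 \cdot 152 \frac{1}{-46} - \frac{191566}{108023} = 2 \cdot 152 \left(- \frac{1}{46}\right) - \frac{191566}{108023} = - \frac{152}{23} - \frac{191566}{108023} = - \frac{20825514}{2484529}$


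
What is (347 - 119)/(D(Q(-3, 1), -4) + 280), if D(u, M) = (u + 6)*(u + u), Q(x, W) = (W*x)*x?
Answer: 114/275 ≈ 0.41455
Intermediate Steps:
Q(x, W) = W*x²
D(u, M) = 2*u*(6 + u) (D(u, M) = (6 + u)*(2*u) = 2*u*(6 + u))
(347 - 119)/(D(Q(-3, 1), -4) + 280) = (347 - 119)/(2*(1*(-3)²)*(6 + 1*(-3)²) + 280) = 228/(2*(1*9)*(6 + 1*9) + 280) = 228/(2*9*(6 + 9) + 280) = 228/(2*9*15 + 280) = 228/(270 + 280) = 228/550 = 228*(1/550) = 114/275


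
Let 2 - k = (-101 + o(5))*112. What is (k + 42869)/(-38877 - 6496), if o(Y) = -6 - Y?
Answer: -55415/45373 ≈ -1.2213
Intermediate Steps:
k = 12546 (k = 2 - (-101 + (-6 - 1*5))*112 = 2 - (-101 + (-6 - 5))*112 = 2 - (-101 - 11)*112 = 2 - (-112)*112 = 2 - 1*(-12544) = 2 + 12544 = 12546)
(k + 42869)/(-38877 - 6496) = (12546 + 42869)/(-38877 - 6496) = 55415/(-45373) = 55415*(-1/45373) = -55415/45373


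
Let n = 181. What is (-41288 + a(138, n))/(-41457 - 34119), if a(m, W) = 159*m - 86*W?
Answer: 4364/9447 ≈ 0.46195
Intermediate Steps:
a(m, W) = -86*W + 159*m
(-41288 + a(138, n))/(-41457 - 34119) = (-41288 + (-86*181 + 159*138))/(-41457 - 34119) = (-41288 + (-15566 + 21942))/(-75576) = (-41288 + 6376)*(-1/75576) = -34912*(-1/75576) = 4364/9447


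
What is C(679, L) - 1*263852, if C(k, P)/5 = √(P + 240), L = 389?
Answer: -263852 + 5*√629 ≈ -2.6373e+5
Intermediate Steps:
C(k, P) = 5*√(240 + P) (C(k, P) = 5*√(P + 240) = 5*√(240 + P))
C(679, L) - 1*263852 = 5*√(240 + 389) - 1*263852 = 5*√629 - 263852 = -263852 + 5*√629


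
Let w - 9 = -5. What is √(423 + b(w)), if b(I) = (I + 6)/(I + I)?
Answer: √1697/2 ≈ 20.597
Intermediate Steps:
w = 4 (w = 9 - 5 = 4)
b(I) = (6 + I)/(2*I) (b(I) = (6 + I)/((2*I)) = (6 + I)*(1/(2*I)) = (6 + I)/(2*I))
√(423 + b(w)) = √(423 + (½)*(6 + 4)/4) = √(423 + (½)*(¼)*10) = √(423 + 5/4) = √(1697/4) = √1697/2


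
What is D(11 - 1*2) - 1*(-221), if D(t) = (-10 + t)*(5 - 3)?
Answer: 219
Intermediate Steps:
D(t) = -20 + 2*t (D(t) = (-10 + t)*2 = -20 + 2*t)
D(11 - 1*2) - 1*(-221) = (-20 + 2*(11 - 1*2)) - 1*(-221) = (-20 + 2*(11 - 2)) + 221 = (-20 + 2*9) + 221 = (-20 + 18) + 221 = -2 + 221 = 219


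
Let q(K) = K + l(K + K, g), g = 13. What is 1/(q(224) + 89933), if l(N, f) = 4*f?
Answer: 1/90209 ≈ 1.1085e-5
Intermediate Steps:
q(K) = 52 + K (q(K) = K + 4*13 = K + 52 = 52 + K)
1/(q(224) + 89933) = 1/((52 + 224) + 89933) = 1/(276 + 89933) = 1/90209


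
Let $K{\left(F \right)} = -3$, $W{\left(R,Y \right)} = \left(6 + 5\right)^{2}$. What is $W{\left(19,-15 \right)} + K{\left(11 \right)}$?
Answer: $118$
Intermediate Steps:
$W{\left(R,Y \right)} = 121$ ($W{\left(R,Y \right)} = 11^{2} = 121$)
$W{\left(19,-15 \right)} + K{\left(11 \right)} = 121 - 3 = 118$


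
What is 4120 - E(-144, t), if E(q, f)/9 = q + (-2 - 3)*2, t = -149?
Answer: 5506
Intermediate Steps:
E(q, f) = -90 + 9*q (E(q, f) = 9*(q + (-2 - 3)*2) = 9*(q - 5*2) = 9*(q - 10) = 9*(-10 + q) = -90 + 9*q)
4120 - E(-144, t) = 4120 - (-90 + 9*(-144)) = 4120 - (-90 - 1296) = 4120 - 1*(-1386) = 4120 + 1386 = 5506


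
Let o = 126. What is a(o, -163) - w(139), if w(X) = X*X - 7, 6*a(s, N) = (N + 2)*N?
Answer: -89641/6 ≈ -14940.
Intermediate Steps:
a(s, N) = N*(2 + N)/6 (a(s, N) = ((N + 2)*N)/6 = ((2 + N)*N)/6 = (N*(2 + N))/6 = N*(2 + N)/6)
w(X) = -7 + X² (w(X) = X² - 7 = -7 + X²)
a(o, -163) - w(139) = (⅙)*(-163)*(2 - 163) - (-7 + 139²) = (⅙)*(-163)*(-161) - (-7 + 19321) = 26243/6 - 1*19314 = 26243/6 - 19314 = -89641/6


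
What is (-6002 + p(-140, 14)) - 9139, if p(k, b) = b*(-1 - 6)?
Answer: -15239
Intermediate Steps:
p(k, b) = -7*b (p(k, b) = b*(-7) = -7*b)
(-6002 + p(-140, 14)) - 9139 = (-6002 - 7*14) - 9139 = (-6002 - 98) - 9139 = -6100 - 9139 = -15239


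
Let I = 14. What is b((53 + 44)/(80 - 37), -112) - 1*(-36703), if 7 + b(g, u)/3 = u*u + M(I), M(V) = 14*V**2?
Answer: 82546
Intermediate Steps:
b(g, u) = 8211 + 3*u**2 (b(g, u) = -21 + 3*(u*u + 14*14**2) = -21 + 3*(u**2 + 14*196) = -21 + 3*(u**2 + 2744) = -21 + 3*(2744 + u**2) = -21 + (8232 + 3*u**2) = 8211 + 3*u**2)
b((53 + 44)/(80 - 37), -112) - 1*(-36703) = (8211 + 3*(-112)**2) - 1*(-36703) = (8211 + 3*12544) + 36703 = (8211 + 37632) + 36703 = 45843 + 36703 = 82546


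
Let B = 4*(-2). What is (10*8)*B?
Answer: -640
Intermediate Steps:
B = -8
(10*8)*B = (10*8)*(-8) = 80*(-8) = -640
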